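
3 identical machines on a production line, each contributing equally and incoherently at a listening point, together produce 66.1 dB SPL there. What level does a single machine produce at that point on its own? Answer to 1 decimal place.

3 equal incoherent sources add 10·log₁₀(3) = 4.77 dB over one source.
L_one = 66.1 − 4.77 = 61.3 dB SPL.

61.3 dB SPL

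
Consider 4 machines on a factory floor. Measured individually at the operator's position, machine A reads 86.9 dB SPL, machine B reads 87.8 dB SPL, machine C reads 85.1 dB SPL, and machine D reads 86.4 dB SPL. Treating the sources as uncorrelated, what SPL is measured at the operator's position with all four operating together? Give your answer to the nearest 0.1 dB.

Add the sources as powers (linear), then convert back to dB:
L_total = 10·log₁₀(10^(86.9/10) + 10^(87.8/10) + 10^(85.1/10) + 10^(86.4/10)) = 10·log₁₀(1852000000) = 92.7 dB SPL.

92.7 dB SPL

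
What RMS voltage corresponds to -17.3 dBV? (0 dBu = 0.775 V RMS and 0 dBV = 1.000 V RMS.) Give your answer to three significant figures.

0.136 V

V = 1.000 V × 10^(-17.3/20).
= 1.000 × 0.1365 = 0.136 V.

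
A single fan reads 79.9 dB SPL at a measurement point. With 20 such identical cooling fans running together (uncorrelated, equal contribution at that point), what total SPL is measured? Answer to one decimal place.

20 equal incoherent sources raise the level by 10·log₁₀(20) = 13.01 dB.
L_total = 79.9 + 13.01 = 92.9 dB SPL.

92.9 dB SPL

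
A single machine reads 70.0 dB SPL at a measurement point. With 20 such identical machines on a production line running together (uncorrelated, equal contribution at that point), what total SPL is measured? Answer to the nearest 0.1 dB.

83.0 dB SPL

20 equal incoherent sources raise the level by 10·log₁₀(20) = 13.01 dB.
L_total = 70.0 + 13.01 = 83.0 dB SPL.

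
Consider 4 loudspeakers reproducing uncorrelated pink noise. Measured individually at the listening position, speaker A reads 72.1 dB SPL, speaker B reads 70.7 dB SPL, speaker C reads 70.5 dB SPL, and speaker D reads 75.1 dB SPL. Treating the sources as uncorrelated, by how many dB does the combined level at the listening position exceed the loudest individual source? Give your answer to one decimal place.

Add the sources as powers (linear), then convert back to dB:
L_total = 10·log₁₀(10^(72.1/10) + 10^(70.7/10) + 10^(70.5/10) + 10^(75.1/10)) = 78.55 dB SPL.
Excess over the loudest (75.1 dB): 78.55 − 75.1 = 3.4 dB.

3.4 dB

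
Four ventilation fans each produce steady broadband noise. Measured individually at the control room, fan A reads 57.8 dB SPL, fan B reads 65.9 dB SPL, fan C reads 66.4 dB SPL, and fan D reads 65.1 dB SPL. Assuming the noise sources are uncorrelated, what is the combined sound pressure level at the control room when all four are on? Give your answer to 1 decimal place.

Uncorrelated sources add in intensity (power), not in dB.
L_total = 10·log₁₀(10^(57.8/10) + 10^(65.9/10) + 10^(66.4/10) + 10^(65.1/10)) = 10·log₁₀(12090000) = 70.8 dB SPL.

70.8 dB SPL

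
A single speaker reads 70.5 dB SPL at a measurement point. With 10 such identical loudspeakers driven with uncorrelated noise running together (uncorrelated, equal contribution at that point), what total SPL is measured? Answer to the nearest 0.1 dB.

10 equal incoherent sources raise the level by 10·log₁₀(10) = 10.00 dB.
L_total = 70.5 + 10.00 = 80.5 dB SPL.

80.5 dB SPL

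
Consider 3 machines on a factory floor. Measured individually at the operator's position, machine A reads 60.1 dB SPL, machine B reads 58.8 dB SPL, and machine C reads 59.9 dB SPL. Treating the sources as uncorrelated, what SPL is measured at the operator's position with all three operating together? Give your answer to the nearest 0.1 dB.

Incoherent sources sum as intensities:
L_total = 10·log₁₀(10^(60.1/10) + 10^(58.8/10) + 10^(59.9/10)) = 10·log₁₀(2759000) = 64.4 dB SPL.

64.4 dB SPL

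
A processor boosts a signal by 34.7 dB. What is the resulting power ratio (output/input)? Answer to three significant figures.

2950

Power ratio = 10^(dB/10).
10^(34.7/10) = 10^(3.470) = 2950.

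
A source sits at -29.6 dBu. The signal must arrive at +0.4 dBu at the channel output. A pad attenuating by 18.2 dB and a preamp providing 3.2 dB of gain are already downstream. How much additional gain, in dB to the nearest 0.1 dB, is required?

The required make-up gain is the shortfall in the dB sum.
G = +0.4 − (-29.6) + 18.2 − 3.2 = 45.0 dB.

45.0 dB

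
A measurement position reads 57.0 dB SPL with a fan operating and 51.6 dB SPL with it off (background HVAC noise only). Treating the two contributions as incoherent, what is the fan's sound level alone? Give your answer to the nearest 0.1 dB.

55.5 dB SPL

Background correction is a power subtraction:
L_src = 10·log₁₀(10^(57.0/10) − 10^(51.6/10)) = 10·log₁₀(356600) = 55.5 dB SPL.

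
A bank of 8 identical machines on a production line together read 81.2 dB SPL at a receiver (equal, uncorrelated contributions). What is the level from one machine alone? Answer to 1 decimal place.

72.2 dB SPL

8 equal incoherent sources add 10·log₁₀(8) = 9.03 dB over one source.
L_one = 81.2 − 9.03 = 72.2 dB SPL.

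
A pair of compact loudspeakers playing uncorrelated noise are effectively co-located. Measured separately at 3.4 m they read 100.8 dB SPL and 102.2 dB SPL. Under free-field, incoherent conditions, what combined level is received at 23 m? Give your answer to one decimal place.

Combined at 3.4 m: 10·log₁₀(10^(100.8/10)+10^(102.2/10)) = 104.57 dB SPL.
Then apply −20·log₁₀(23/3.4) = -16.60 dB → 88.0 dB SPL.

88.0 dB SPL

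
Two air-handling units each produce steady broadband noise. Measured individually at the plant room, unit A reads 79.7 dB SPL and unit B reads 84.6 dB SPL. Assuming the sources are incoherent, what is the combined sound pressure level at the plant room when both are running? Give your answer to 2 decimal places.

85.82 dB SPL

Incoherent sources sum as intensities:
L_total = 10·log₁₀(10^(79.7/10) + 10^(84.6/10)) = 10·log₁₀(381700000) = 85.82 dB SPL.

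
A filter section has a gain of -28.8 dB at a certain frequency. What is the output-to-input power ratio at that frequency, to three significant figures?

0.00132

Power ratio = 10^(dB/10).
10^(-28.8/10) = 10^(-2.880) = 0.00132.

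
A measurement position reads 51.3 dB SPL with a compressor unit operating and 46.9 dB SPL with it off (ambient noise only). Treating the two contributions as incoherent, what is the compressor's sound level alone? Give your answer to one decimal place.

Subtract intensities: L_src = 10·log₁₀(10^(L_total/10) − 10^(L_bg/10)).
L_src = 10·log₁₀(10^(51.3/10) − 10^(46.9/10)) = 10·log₁₀(85920) = 49.3 dB SPL.

49.3 dB SPL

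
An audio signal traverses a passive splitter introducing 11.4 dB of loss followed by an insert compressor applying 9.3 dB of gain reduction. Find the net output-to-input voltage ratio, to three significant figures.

0.0923

Net gain = (−11.4) + (−9.3) = -20.7 dB.
Voltage ratio = 10^(-20.7/20) = 0.0923.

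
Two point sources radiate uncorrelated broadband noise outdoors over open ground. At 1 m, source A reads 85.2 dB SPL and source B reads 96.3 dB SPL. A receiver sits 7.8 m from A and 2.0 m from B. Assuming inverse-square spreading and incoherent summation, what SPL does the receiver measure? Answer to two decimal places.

At the listener: L_A = 85.2 − 20·log₁₀(7.8) = 67.358 dB; L_B = 96.3 − 20·log₁₀(2.0) = 90.279 dB.
Combined: 10·log₁₀(10^(67.358/10)+10^(90.279/10)) = 90.30 dB SPL.

90.30 dB SPL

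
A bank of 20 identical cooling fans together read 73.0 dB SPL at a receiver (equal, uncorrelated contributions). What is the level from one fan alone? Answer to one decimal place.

60.0 dB SPL

20 equal incoherent sources add 10·log₁₀(20) = 13.01 dB over one source.
L_one = 73.0 − 13.01 = 60.0 dB SPL.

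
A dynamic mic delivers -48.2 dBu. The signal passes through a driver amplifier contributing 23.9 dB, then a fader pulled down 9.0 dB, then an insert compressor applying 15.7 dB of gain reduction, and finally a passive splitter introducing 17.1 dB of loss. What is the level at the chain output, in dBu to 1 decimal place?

-66.1 dBu

In dB, series stages simply add:
-48.2 + 23.9 − 9.0 − 15.7 − 17.1 = -66.1 dBu.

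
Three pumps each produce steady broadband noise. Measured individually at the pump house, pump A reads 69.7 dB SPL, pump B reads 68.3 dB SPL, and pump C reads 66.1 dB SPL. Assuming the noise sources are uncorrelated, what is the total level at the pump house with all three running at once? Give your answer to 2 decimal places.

73.05 dB SPL

Add the sources as powers (linear), then convert back to dB:
L_total = 10·log₁₀(10^(69.7/10) + 10^(68.3/10) + 10^(66.1/10)) = 10·log₁₀(20170000) = 73.05 dB SPL.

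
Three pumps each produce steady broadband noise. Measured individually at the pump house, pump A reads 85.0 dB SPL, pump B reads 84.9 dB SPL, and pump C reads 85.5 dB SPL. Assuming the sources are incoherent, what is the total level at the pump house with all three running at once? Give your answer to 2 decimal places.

89.91 dB SPL

Incoherent sources sum as intensities:
L_total = 10·log₁₀(10^(85.0/10) + 10^(84.9/10) + 10^(85.5/10)) = 10·log₁₀(980100000) = 89.91 dB SPL.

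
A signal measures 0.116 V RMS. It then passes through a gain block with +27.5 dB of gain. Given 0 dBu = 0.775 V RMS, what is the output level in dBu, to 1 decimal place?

+11.0 dBu

Input level: 20·log₁₀(0.116/0.775) = -16.50 dBu.
Output: -16.50 + 27.5 = +11.0 dBu.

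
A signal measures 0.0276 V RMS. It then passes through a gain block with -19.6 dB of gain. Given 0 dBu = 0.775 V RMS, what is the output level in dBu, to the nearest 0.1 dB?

-48.6 dBu

Input level: 20·log₁₀(0.0276/0.775) = -28.97 dBu.
Output: -28.97 − 19.6 = -48.6 dBu.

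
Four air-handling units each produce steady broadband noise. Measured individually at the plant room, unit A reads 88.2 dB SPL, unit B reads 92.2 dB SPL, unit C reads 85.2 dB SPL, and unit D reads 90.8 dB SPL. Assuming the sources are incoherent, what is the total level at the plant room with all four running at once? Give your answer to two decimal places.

Uncorrelated sources add in intensity (power), not in dB.
L_total = 10·log₁₀(10^(88.2/10) + 10^(92.2/10) + 10^(85.2/10) + 10^(90.8/10)) = 10·log₁₀(3854000000) = 95.86 dB SPL.

95.86 dB SPL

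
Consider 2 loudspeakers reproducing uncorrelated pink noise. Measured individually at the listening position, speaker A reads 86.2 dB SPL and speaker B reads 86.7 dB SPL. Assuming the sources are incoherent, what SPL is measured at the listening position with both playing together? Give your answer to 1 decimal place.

89.5 dB SPL

Incoherent sources sum as intensities:
L_total = 10·log₁₀(10^(86.2/10) + 10^(86.7/10)) = 10·log₁₀(884600000) = 89.5 dB SPL.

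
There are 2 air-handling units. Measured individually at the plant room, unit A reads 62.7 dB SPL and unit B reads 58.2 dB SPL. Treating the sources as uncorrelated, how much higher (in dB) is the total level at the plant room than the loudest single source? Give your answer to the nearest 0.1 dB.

1.3 dB

Incoherent sources sum as intensities:
L_total = 10·log₁₀(10^(62.7/10) + 10^(58.2/10)) = 64.02 dB SPL.
Excess over the loudest (62.7 dB): 64.02 − 62.7 = 1.3 dB.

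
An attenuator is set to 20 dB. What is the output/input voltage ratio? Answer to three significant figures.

0.100

Voltage ratio = 10^(dB/20).
10^(-20/20) = 10^(-1.000) = 0.100.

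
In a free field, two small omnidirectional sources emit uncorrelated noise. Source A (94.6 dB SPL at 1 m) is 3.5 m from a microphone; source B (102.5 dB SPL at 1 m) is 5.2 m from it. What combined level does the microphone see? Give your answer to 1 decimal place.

At the listener: L_A = 94.6 − 20·log₁₀(3.5) = 83.72 dB; L_B = 102.5 − 20·log₁₀(5.2) = 88.18 dB.
Combined: 10·log₁₀(10^(83.72/10)+10^(88.18/10)) = 89.5 dB SPL.

89.5 dB SPL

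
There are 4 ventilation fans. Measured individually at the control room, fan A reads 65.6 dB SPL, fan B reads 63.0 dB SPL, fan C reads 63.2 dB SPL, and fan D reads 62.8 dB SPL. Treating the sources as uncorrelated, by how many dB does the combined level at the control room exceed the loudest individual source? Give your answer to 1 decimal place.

Add the sources as powers (linear), then convert back to dB:
L_total = 10·log₁₀(10^(65.6/10) + 10^(63.0/10) + 10^(63.2/10) + 10^(62.8/10)) = 69.83 dB SPL.
Excess over the loudest (65.6 dB): 69.83 − 65.6 = 4.2 dB.

4.2 dB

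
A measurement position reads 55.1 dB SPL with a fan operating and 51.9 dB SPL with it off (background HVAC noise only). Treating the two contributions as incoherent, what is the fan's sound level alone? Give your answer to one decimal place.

Remove the background by subtracting linear intensities:
L_src = 10·log₁₀(10^(55.1/10) − 10^(51.9/10)) = 10·log₁₀(168700) = 52.3 dB SPL.

52.3 dB SPL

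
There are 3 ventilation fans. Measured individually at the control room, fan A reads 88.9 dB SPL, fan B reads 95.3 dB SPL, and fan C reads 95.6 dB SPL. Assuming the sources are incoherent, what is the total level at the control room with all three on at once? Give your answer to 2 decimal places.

Incoherent sources sum as intensities:
L_total = 10·log₁₀(10^(88.9/10) + 10^(95.3/10) + 10^(95.6/10)) = 10·log₁₀(7795000000) = 98.92 dB SPL.

98.92 dB SPL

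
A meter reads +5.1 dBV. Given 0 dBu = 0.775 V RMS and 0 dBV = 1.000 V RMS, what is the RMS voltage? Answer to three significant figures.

V = 1.000 V × 10^(+5.1/20).
= 1.000 × 1.799 = 1.80 V.

1.80 V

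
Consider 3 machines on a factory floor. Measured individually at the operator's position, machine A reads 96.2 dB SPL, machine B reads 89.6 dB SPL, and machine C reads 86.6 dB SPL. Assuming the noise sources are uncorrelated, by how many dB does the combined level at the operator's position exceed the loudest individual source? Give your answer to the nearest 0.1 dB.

Uncorrelated sources add in intensity (power), not in dB.
L_total = 10·log₁₀(10^(96.2/10) + 10^(89.6/10) + 10^(86.6/10)) = 97.43 dB SPL.
Excess over the loudest (96.2 dB): 97.43 − 96.2 = 1.2 dB.

1.2 dB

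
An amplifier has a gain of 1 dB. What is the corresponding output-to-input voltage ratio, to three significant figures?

1.12

Voltage ratio = 10^(dB/20).
10^(1/20) = 10^(0.05000) = 1.12.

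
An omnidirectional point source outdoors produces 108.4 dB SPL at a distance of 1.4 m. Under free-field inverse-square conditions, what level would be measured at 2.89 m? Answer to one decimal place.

102.1 dB SPL

Free-field point source: level drops by 20·log₁₀ of the distance ratio.
ΔL = −20·log₁₀(2.89/1.4) = -6.30 dB, so L₂ = 108.4 + (-6.30) = 102.1 dB SPL.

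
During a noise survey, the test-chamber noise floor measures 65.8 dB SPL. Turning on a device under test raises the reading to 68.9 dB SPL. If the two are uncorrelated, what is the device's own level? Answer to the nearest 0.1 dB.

Subtract intensities: L_src = 10·log₁₀(10^(L_total/10) − 10^(L_bg/10)).
L_src = 10·log₁₀(10^(68.9/10) − 10^(65.8/10)) = 10·log₁₀(3961000) = 66.0 dB SPL.

66.0 dB SPL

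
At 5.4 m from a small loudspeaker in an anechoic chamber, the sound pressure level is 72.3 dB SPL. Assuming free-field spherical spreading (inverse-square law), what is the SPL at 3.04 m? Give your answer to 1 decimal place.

77.3 dB SPL

For a point source in a free field, ΔL = −20·log₁₀(d₂/d₁).
ΔL = −20·log₁₀(3.04/5.4) = 4.99 dB, so L₂ = 72.3 + (4.99) = 77.3 dB SPL.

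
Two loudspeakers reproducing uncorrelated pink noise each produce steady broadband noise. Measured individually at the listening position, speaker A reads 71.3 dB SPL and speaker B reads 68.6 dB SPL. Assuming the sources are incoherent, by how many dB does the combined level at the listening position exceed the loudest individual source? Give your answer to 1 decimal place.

1.9 dB

Uncorrelated sources add in intensity (power), not in dB.
L_total = 10·log₁₀(10^(71.3/10) + 10^(68.6/10)) = 73.17 dB SPL.
Excess over the loudest (71.3 dB): 73.17 − 71.3 = 1.9 dB.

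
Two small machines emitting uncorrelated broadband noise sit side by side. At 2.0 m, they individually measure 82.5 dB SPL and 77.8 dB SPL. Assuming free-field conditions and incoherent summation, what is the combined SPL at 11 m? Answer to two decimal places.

Combined at 2.0 m: 10·log₁₀(10^(82.5/10)+10^(77.8/10)) = 83.767 dB SPL.
Then apply −20·log₁₀(11/2.0) = -14.807 dB → 68.96 dB SPL.

68.96 dB SPL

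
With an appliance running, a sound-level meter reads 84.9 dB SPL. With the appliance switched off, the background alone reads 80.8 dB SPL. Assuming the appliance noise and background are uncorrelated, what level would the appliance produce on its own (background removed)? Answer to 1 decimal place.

Remove the background by subtracting linear intensities:
L_src = 10·log₁₀(10^(84.9/10) − 10^(80.8/10)) = 10·log₁₀(188800000) = 82.8 dB SPL.

82.8 dB SPL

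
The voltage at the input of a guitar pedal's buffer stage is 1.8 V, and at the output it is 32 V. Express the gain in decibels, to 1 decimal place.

25.0 dB

Voltage is an amplitude quantity, so gain = 20·log₁₀(V_out/V_in).
20·log₁₀(32/1.8) = 20·log₁₀(17.78) = 25.0 dB.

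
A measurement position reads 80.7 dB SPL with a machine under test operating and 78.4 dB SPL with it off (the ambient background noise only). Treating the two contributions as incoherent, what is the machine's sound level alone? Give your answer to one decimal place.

Background correction is a power subtraction:
L_src = 10·log₁₀(10^(80.7/10) − 10^(78.4/10)) = 10·log₁₀(48310000) = 76.8 dB SPL.

76.8 dB SPL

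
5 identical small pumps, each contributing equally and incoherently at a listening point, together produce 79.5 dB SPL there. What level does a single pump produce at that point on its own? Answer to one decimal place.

72.5 dB SPL

5 equal incoherent sources add 10·log₁₀(5) = 6.99 dB over one source.
L_one = 79.5 − 6.99 = 72.5 dB SPL.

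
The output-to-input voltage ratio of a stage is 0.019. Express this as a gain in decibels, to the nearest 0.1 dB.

-34.4 dB

For a voltage ratio, dB = 20·log₁₀(V₂/V₁).
20·log₁₀(0.019) = -34.4 dB.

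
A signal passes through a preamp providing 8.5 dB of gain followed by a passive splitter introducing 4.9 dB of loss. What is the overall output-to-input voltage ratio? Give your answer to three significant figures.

1.51

Net gain = 8.5 + (−4.9) = 3.6 dB.
Voltage ratio = 10^(3.6/20) = 1.51.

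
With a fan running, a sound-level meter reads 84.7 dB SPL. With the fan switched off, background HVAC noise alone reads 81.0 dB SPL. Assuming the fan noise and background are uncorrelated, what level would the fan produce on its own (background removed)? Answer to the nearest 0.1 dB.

Background correction is a power subtraction:
L_src = 10·log₁₀(10^(84.7/10) − 10^(81.0/10)) = 10·log₁₀(169200000) = 82.3 dB SPL.

82.3 dB SPL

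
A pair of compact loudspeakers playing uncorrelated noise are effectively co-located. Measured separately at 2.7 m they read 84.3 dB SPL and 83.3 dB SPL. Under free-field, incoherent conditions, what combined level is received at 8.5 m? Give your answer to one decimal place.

76.9 dB SPL

Combined at 2.7 m: 10·log₁₀(10^(84.3/10)+10^(83.3/10)) = 86.84 dB SPL.
Then apply −20·log₁₀(8.5/2.7) = -9.96 dB → 76.9 dB SPL.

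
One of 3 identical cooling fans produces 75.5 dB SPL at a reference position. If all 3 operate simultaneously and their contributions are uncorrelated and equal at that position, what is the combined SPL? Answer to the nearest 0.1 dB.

3 equal incoherent sources raise the level by 10·log₁₀(3) = 4.77 dB.
L_total = 75.5 + 4.77 = 80.3 dB SPL.

80.3 dB SPL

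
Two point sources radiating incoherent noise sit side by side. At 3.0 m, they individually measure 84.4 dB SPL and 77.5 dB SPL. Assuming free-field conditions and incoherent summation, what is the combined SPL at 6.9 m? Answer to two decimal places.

77.97 dB SPL

Combined at 3.0 m: 10·log₁₀(10^(84.4/10)+10^(77.5/10)) = 85.207 dB SPL.
Then apply −20·log₁₀(6.9/3.0) = -7.235 dB → 77.97 dB SPL.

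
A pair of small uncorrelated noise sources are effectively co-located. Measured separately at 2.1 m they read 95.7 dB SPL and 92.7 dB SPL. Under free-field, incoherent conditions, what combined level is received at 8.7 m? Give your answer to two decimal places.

Combined at 2.1 m: 10·log₁₀(10^(95.7/10)+10^(92.7/10)) = 97.464 dB SPL.
Then apply −20·log₁₀(8.7/2.1) = -12.346 dB → 85.12 dB SPL.

85.12 dB SPL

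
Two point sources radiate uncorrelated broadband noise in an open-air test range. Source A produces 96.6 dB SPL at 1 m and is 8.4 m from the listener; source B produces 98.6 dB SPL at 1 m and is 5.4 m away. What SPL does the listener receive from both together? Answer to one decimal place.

At the listener: L_A = 96.6 − 20·log₁₀(8.4) = 78.11 dB; L_B = 98.6 − 20·log₁₀(5.4) = 83.95 dB.
Combined: 10·log₁₀(10^(78.11/10)+10^(83.95/10)) = 85.0 dB SPL.

85.0 dB SPL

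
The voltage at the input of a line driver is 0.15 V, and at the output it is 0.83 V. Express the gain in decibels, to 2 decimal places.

14.86 dB

Voltage is an amplitude quantity, so gain = 20·log₁₀(V_out/V_in).
20·log₁₀(0.83/0.15) = 20·log₁₀(5.533) = 14.86 dB.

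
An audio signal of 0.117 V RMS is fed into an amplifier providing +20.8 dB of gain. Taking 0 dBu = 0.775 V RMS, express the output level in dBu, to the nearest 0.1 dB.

Input level: 20·log₁₀(0.117/0.775) = -16.42 dBu.
Output: -16.42 + 20.8 = +4.4 dBu.

+4.4 dBu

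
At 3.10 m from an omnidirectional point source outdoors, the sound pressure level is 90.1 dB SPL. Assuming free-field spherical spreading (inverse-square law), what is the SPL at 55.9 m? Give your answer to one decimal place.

Free-field point source: level drops by 20·log₁₀ of the distance ratio.
ΔL = −20·log₁₀(55.9/3.10) = -25.12 dB, so L₂ = 90.1 + (-25.12) = 65.0 dB SPL.

65.0 dB SPL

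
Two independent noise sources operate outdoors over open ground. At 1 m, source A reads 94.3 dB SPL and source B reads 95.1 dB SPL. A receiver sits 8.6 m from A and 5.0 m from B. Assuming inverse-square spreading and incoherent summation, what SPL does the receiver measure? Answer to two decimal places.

At the listener: L_A = 94.3 − 20·log₁₀(8.6) = 75.610 dB; L_B = 95.1 − 20·log₁₀(5.0) = 81.121 dB.
Combined: 10·log₁₀(10^(75.610/10)+10^(81.121/10)) = 82.20 dB SPL.

82.20 dB SPL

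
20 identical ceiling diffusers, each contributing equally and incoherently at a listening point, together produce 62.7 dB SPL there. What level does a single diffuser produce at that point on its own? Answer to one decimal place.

20 equal incoherent sources add 10·log₁₀(20) = 13.01 dB over one source.
L_one = 62.7 − 13.01 = 49.7 dB SPL.

49.7 dB SPL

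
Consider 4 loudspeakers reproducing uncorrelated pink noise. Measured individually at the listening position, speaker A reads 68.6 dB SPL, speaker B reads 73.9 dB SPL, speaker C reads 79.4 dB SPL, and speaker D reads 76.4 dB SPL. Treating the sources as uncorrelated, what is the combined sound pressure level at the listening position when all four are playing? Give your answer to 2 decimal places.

82.11 dB SPL

Add the sources as powers (linear), then convert back to dB:
L_total = 10·log₁₀(10^(68.6/10) + 10^(73.9/10) + 10^(79.4/10) + 10^(76.4/10)) = 10·log₁₀(162500000) = 82.11 dB SPL.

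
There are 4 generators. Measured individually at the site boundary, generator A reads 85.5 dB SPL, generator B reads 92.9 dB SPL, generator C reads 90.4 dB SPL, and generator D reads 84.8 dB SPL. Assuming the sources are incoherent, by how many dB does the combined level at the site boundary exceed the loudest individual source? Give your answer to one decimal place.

2.8 dB

Add the sources as powers (linear), then convert back to dB:
L_total = 10·log₁₀(10^(85.5/10) + 10^(92.9/10) + 10^(90.4/10) + 10^(84.8/10)) = 95.69 dB SPL.
Excess over the loudest (92.9 dB): 95.69 − 92.9 = 2.8 dB.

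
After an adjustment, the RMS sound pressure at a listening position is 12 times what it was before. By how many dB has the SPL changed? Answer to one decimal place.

Sound pressure is an amplitude quantity: ΔL = 20·log₁₀(p₂/p₁).
20·log₁₀(12) = 21.6 dB.

21.6 dB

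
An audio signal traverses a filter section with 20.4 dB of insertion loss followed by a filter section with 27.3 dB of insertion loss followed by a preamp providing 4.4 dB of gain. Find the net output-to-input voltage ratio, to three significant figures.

0.00684

Net gain = (−20.4) + (−27.3) + 4.4 = -43.3 dB.
Voltage ratio = 10^(-43.3/20) = 0.00684.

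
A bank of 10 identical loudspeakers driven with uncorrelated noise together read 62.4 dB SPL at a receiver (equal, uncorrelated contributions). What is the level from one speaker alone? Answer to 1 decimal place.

52.4 dB SPL

10 equal incoherent sources add 10·log₁₀(10) = 10.00 dB over one source.
L_one = 62.4 − 10.00 = 52.4 dB SPL.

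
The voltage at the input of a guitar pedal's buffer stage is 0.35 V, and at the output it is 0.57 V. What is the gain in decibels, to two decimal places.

4.24 dB

Voltage ratio → dB uses the 20·log₁₀ form:
20·log₁₀(0.57/0.35) = 20·log₁₀(1.629) = 4.24 dB.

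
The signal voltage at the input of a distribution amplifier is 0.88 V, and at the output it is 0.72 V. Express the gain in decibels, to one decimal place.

Voltage is an amplitude quantity, so gain = 20·log₁₀(V_out/V_in).
20·log₁₀(0.72/0.88) = 20·log₁₀(0.8182) = -1.7 dB.

-1.7 dB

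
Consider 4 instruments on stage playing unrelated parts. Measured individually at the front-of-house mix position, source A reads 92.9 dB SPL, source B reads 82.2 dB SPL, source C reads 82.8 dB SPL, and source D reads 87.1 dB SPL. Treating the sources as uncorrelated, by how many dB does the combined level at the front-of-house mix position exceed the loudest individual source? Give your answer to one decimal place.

Add the sources as powers (linear), then convert back to dB:
L_total = 10·log₁₀(10^(92.9/10) + 10^(82.2/10) + 10^(82.8/10) + 10^(87.1/10)) = 94.50 dB SPL.
Excess over the loudest (92.9 dB): 94.50 − 92.9 = 1.6 dB.

1.6 dB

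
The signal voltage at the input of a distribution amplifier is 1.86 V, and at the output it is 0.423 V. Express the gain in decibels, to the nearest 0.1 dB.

Voltage is an amplitude quantity, so gain = 20·log₁₀(V_out/V_in).
20·log₁₀(0.423/1.86) = 20·log₁₀(0.2274) = -12.9 dB.

-12.9 dB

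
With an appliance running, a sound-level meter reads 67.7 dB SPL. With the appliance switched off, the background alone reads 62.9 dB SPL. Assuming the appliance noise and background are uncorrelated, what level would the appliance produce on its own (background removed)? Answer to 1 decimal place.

Background correction is a power subtraction:
L_src = 10·log₁₀(10^(67.7/10) − 10^(62.9/10)) = 10·log₁₀(3939000) = 66.0 dB SPL.

66.0 dB SPL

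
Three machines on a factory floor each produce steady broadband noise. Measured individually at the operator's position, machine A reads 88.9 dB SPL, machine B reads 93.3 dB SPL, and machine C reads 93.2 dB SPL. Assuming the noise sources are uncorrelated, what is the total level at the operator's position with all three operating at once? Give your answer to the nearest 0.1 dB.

97.0 dB SPL

Incoherent sources sum as intensities:
L_total = 10·log₁₀(10^(88.9/10) + 10^(93.3/10) + 10^(93.2/10)) = 10·log₁₀(5004000000) = 97.0 dB SPL.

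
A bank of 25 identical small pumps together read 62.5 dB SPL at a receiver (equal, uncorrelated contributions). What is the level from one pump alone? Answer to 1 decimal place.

48.5 dB SPL

25 equal incoherent sources add 10·log₁₀(25) = 13.98 dB over one source.
L_one = 62.5 − 13.98 = 48.5 dB SPL.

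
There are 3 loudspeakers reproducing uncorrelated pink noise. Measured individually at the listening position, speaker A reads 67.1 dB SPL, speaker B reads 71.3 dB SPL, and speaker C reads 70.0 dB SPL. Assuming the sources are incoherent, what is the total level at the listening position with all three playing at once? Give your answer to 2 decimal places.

74.57 dB SPL

Incoherent sources sum as intensities:
L_total = 10·log₁₀(10^(67.1/10) + 10^(71.3/10) + 10^(70.0/10)) = 10·log₁₀(28620000) = 74.57 dB SPL.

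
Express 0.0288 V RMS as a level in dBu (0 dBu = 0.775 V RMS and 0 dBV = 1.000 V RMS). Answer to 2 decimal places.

-28.60 dBu

dBu = 20·log₁₀(V / 0.775 V).
20·log₁₀(0.0288/0.775) = -28.60 dBu.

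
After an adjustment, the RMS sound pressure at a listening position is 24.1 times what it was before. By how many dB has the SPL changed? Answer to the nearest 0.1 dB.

SPL change from a pressure ratio uses the 20·log₁₀ form:
20·log₁₀(24.1) = 27.6 dB.

27.6 dB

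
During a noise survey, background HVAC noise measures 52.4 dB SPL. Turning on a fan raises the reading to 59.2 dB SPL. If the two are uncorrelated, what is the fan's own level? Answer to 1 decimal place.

58.2 dB SPL

Remove the background by subtracting linear intensities:
L_src = 10·log₁₀(10^(59.2/10) − 10^(52.4/10)) = 10·log₁₀(658000) = 58.2 dB SPL.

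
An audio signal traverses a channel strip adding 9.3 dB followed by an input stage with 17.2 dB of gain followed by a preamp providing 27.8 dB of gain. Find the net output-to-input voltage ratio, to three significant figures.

519

Net gain = 9.3 + 17.2 + 27.8 = 54.3 dB.
Voltage ratio = 10^(54.3/20) = 519.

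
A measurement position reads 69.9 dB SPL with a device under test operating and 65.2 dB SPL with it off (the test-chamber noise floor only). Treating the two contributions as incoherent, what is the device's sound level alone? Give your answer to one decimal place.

Background correction is a power subtraction:
L_src = 10·log₁₀(10^(69.9/10) − 10^(65.2/10)) = 10·log₁₀(6461000) = 68.1 dB SPL.

68.1 dB SPL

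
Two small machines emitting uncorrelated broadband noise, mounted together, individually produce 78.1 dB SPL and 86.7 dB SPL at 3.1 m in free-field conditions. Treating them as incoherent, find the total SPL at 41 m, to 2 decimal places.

Combined at 3.1 m: 10·log₁₀(10^(78.1/10)+10^(86.7/10)) = 87.262 dB SPL.
Then apply −20·log₁₀(41/3.1) = -22.428 dB → 64.83 dB SPL.

64.83 dB SPL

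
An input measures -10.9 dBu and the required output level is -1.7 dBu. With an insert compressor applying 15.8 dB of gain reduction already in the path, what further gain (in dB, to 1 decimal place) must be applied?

The required make-up gain is the shortfall in the dB sum.
G = -1.7 − (-10.9) + 15.8 = 25.0 dB.

25.0 dB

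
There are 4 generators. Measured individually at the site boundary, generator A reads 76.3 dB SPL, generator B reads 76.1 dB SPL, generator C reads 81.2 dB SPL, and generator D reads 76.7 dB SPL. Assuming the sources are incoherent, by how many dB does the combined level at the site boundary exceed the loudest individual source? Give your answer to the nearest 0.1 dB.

3.0 dB

Incoherent sources sum as intensities:
L_total = 10·log₁₀(10^(76.3/10) + 10^(76.1/10) + 10^(81.2/10) + 10^(76.7/10)) = 84.18 dB SPL.
Excess over the loudest (81.2 dB): 84.18 − 81.2 = 3.0 dB.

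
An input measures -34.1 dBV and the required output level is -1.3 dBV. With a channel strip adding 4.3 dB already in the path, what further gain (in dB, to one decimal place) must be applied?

28.5 dB

The required make-up gain is the shortfall in the dB sum.
G = -1.3 − (-34.1) − 4.3 = 28.5 dB.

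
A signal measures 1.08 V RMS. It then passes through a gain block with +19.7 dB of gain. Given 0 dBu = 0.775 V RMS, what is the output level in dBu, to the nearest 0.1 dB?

+22.6 dBu

Input level: 20·log₁₀(1.08/0.775) = 2.88 dBu.
Output: 2.88 + 19.7 = +22.6 dBu.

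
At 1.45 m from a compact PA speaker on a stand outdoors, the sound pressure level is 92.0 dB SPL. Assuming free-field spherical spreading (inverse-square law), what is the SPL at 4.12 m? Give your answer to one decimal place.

Free-field point source: level drops by 20·log₁₀ of the distance ratio.
ΔL = −20·log₁₀(4.12/1.45) = -9.07 dB, so L₂ = 92.0 + (-9.07) = 82.9 dB SPL.

82.9 dB SPL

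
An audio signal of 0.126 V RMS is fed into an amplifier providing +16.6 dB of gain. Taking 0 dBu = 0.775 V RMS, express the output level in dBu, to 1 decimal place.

Input level: 20·log₁₀(0.126/0.775) = -15.78 dBu.
Output: -15.78 + 16.6 = +0.8 dBu.

+0.8 dBu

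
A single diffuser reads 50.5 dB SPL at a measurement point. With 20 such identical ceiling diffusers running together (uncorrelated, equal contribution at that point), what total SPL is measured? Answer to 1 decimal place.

63.5 dB SPL

20 equal incoherent sources raise the level by 10·log₁₀(20) = 13.01 dB.
L_total = 50.5 + 13.01 = 63.5 dB SPL.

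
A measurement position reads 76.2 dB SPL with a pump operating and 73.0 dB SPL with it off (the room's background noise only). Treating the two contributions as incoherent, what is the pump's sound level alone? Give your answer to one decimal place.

73.4 dB SPL

Remove the background by subtracting linear intensities:
L_src = 10·log₁₀(10^(76.2/10) − 10^(73.0/10)) = 10·log₁₀(21730000) = 73.4 dB SPL.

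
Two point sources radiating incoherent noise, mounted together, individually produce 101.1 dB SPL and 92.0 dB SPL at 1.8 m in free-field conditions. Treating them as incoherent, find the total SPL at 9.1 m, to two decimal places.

Combined at 1.8 m: 10·log₁₀(10^(101.1/10)+10^(92.0/10)) = 101.604 dB SPL.
Then apply −20·log₁₀(9.1/1.8) = -14.075 dB → 87.53 dB SPL.

87.53 dB SPL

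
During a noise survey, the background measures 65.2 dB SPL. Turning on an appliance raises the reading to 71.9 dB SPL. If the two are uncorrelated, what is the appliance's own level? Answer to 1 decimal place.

70.9 dB SPL

Subtract intensities: L_src = 10·log₁₀(10^(L_total/10) − 10^(L_bg/10)).
L_src = 10·log₁₀(10^(71.9/10) − 10^(65.2/10)) = 10·log₁₀(12180000) = 70.9 dB SPL.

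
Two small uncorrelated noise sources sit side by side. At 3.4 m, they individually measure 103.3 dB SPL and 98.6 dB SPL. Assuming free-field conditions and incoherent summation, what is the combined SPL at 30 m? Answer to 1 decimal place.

Combined at 3.4 m: 10·log₁₀(10^(103.3/10)+10^(98.6/10)) = 104.57 dB SPL.
Then apply −20·log₁₀(30/3.4) = -18.91 dB → 85.7 dB SPL.

85.7 dB SPL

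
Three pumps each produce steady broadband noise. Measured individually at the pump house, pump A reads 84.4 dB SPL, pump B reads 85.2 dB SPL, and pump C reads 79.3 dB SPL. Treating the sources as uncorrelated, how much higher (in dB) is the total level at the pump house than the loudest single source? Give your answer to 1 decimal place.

3.2 dB

Add the sources as powers (linear), then convert back to dB:
L_total = 10·log₁₀(10^(84.4/10) + 10^(85.2/10) + 10^(79.3/10)) = 88.40 dB SPL.
Excess over the loudest (85.2 dB): 88.40 − 85.2 = 3.2 dB.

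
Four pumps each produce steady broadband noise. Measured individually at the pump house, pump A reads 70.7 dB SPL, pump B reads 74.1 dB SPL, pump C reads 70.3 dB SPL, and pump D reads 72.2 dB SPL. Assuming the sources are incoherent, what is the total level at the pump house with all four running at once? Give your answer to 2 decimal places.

Add the sources as powers (linear), then convert back to dB:
L_total = 10·log₁₀(10^(70.7/10) + 10^(74.1/10) + 10^(70.3/10) + 10^(72.2/10)) = 10·log₁₀(64760000) = 78.11 dB SPL.

78.11 dB SPL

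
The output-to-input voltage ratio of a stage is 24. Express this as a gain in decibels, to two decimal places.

27.60 dB

Voltage ratio → dB uses the 20·log₁₀ form:
20·log₁₀(24) = 27.60 dB.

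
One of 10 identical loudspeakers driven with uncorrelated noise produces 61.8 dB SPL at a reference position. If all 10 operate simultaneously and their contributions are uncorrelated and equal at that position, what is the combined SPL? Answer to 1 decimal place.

71.8 dB SPL

10 equal incoherent sources raise the level by 10·log₁₀(10) = 10.00 dB.
L_total = 61.8 + 10.00 = 71.8 dB SPL.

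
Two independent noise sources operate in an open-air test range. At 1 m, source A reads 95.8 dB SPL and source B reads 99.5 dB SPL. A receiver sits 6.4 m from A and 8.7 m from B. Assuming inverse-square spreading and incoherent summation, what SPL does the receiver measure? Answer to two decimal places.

83.23 dB SPL

At the listener: L_A = 95.8 − 20·log₁₀(6.4) = 79.676 dB; L_B = 99.5 − 20·log₁₀(8.7) = 80.710 dB.
Combined: 10·log₁₀(10^(79.676/10)+10^(80.710/10)) = 83.23 dB SPL.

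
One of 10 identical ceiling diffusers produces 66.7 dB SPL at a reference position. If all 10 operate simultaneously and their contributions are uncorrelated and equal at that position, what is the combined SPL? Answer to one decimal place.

76.7 dB SPL

10 equal incoherent sources raise the level by 10·log₁₀(10) = 10.00 dB.
L_total = 66.7 + 10.00 = 76.7 dB SPL.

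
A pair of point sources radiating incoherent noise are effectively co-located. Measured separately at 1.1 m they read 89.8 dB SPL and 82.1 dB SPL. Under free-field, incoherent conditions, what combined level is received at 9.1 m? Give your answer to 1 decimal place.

Combined at 1.1 m: 10·log₁₀(10^(89.8/10)+10^(82.1/10)) = 90.48 dB SPL.
Then apply −20·log₁₀(9.1/1.1) = -18.35 dB → 72.1 dB SPL.

72.1 dB SPL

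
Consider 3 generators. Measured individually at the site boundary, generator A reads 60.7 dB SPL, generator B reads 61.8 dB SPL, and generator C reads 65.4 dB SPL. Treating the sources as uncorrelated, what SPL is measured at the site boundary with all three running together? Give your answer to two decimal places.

67.89 dB SPL

Uncorrelated sources add in intensity (power), not in dB.
L_total = 10·log₁₀(10^(60.7/10) + 10^(61.8/10) + 10^(65.4/10)) = 10·log₁₀(6156000) = 67.89 dB SPL.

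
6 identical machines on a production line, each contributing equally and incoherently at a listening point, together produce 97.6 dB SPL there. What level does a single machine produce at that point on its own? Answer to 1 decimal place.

6 equal incoherent sources add 10·log₁₀(6) = 7.78 dB over one source.
L_one = 97.6 − 7.78 = 89.8 dB SPL.

89.8 dB SPL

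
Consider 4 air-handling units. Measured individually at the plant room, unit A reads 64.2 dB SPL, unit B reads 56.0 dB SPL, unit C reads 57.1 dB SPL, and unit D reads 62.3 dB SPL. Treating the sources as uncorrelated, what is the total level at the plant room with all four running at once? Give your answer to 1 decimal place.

Uncorrelated sources add in intensity (power), not in dB.
L_total = 10·log₁₀(10^(64.2/10) + 10^(56.0/10) + 10^(57.1/10) + 10^(62.3/10)) = 10·log₁₀(5239000) = 67.2 dB SPL.

67.2 dB SPL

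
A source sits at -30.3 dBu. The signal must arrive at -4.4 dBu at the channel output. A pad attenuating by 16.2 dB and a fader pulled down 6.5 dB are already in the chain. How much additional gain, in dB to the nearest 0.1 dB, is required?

48.6 dB

The required make-up gain is the shortfall in the dB sum.
G = -4.4 − (-30.3) + 16.2 + 6.5 = 48.6 dB.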